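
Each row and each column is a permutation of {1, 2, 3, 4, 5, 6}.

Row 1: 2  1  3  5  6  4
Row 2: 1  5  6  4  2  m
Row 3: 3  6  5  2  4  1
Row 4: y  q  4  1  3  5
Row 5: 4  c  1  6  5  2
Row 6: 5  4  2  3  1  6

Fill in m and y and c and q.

At (row 5, col 2): row 5 already has {1, 2, 4, 5, 6}, so the value is 3.
For row 4, column 2: column 2 already has {1, 3, 4, 5, 6}; that leaves 2.
For row 4, column 1: row 4 already has {1, 2, 3, 4, 5}; that leaves 6.
Cell (2,6): row 2 already has {1, 2, 4, 5, 6} → 3.

m = 3, y = 6, c = 3, q = 2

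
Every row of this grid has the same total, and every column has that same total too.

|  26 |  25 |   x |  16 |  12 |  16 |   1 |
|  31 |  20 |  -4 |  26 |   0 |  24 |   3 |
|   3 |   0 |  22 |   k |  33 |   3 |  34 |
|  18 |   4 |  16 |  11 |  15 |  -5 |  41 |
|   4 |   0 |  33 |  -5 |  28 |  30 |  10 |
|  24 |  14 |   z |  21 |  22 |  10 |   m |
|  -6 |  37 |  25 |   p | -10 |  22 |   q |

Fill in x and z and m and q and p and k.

x = 4, z = 4, m = 5, q = 6, p = 26, k = 5

Rows 2 and 4 both sum to 100, so that's the common total.
The known cells in row 3 total 95, leaving 100 − 95 = 5 for the blank.
The known cells in row 1 total 96, leaving 100 − 96 = 4 for the blank.
The known cells in column 4 total 74, leaving 100 − 74 = 26 for the blank.
The known cells in row 7 total 94, leaving 100 − 94 = 6 for the blank.
The known cells in column 7 total 95, leaving 100 − 95 = 5 for the blank.
The known cells in row 6 total 96, leaving 100 − 96 = 4 for the blank.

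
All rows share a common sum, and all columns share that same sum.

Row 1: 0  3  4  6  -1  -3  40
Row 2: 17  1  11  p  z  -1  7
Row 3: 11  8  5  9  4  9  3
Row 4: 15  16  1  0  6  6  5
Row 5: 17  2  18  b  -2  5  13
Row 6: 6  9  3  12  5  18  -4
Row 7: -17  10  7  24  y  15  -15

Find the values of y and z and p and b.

y = 25, z = 12, p = 2, b = -4

Rows 1 and 3 both sum to 49, so that's the common total.
Row 7: -17 + 10 + 7 + 24 + 15 − 15 = 24, so its missing entry is 49 − 24 = 25.
Column 5: -1 + 4 + 6 − 2 + 5 + 25 = 37, so its missing entry is 49 − 37 = 12.
Row 2: 17 + 1 + 11 + 12 − 1 + 7 = 47, so its missing entry is 49 − 47 = 2.
Row 5: 17 + 2 + 18 − 2 + 5 + 13 = 53, so its missing entry is 49 − 53 = -4.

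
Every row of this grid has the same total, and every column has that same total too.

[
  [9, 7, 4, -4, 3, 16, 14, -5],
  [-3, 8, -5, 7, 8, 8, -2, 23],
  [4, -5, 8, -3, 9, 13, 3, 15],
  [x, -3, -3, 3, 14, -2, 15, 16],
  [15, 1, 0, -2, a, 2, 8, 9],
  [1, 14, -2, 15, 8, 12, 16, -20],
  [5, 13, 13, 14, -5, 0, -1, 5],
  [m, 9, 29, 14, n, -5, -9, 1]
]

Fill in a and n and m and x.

Rows 1 and 2 both sum to 44, so that's the common total.
Row 5 has 15 + 1 + 0 − 2 + 2 + 8 + 9 = 33; the blank must be 44 − 33 = 11.
Column 5 has 3 + 8 + 9 + 14 + 11 + 8 − 5 = 48; the blank must be 44 − 48 = -4.
Row 8 has 9 + 29 + 14 − 4 − 5 − 9 + 1 = 35; the blank must be 44 − 35 = 9.
Row 4 has -3 − 3 + 3 + 14 − 2 + 15 + 16 = 40; the blank must be 44 − 40 = 4.

a = 11, n = -4, m = 9, x = 4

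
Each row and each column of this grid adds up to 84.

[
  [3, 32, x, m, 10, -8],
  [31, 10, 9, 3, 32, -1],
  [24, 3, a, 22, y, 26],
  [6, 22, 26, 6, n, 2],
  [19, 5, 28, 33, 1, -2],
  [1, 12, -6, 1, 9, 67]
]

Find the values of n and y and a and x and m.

Row 4: 6 + 22 + 26 + 6 + 2 = 62, so its missing entry is 84 − 62 = 22.
Column 5: 10 + 32 + 22 + 1 + 9 = 74, so its missing entry is 84 − 74 = 10.
Column 4: 3 + 22 + 6 + 33 + 1 = 65, so its missing entry is 84 − 65 = 19.
Row 1: 3 + 32 + 19 + 10 − 8 = 56, so its missing entry is 84 − 56 = 28.
Row 3: 24 + 3 + 22 + 10 + 26 = 85, so its missing entry is 84 − 85 = -1.

n = 22, y = 10, a = -1, x = 28, m = 19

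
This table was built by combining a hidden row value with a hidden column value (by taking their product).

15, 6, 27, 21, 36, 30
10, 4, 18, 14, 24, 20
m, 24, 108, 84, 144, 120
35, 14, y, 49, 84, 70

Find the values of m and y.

Each row is a constant multiple of every other row — this is a multiplication table with the headers hidden.
Row 3 is 24/6 = 4/1 times row 1, so its entry in column 1 is 15 × 4/1 = 60.
Row 4 is 14/6 = 7/3 times row 1, so its entry in column 3 is 27 × 7/3 = 63.

m = 60, y = 63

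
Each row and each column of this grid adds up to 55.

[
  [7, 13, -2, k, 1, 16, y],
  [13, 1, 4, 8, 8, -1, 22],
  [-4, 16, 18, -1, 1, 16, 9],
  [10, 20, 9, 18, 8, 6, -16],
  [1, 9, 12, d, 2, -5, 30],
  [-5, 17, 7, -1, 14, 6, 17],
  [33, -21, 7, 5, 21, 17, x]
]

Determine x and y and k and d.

x = -7, y = 0, k = 20, d = 6

Row 7 has 33 − 21 + 7 + 5 + 21 + 17 = 62; the blank must be 55 − 62 = -7.
Row 5 has 1 + 9 + 12 + 2 − 5 + 30 = 49; the blank must be 55 − 49 = 6.
Column 4 has 8 − 1 + 18 + 6 − 1 + 5 = 35; the blank must be 55 − 35 = 20.
Row 1 has 7 + 13 − 2 + 20 + 1 + 16 = 55; the blank must be 55 − 55 = 0.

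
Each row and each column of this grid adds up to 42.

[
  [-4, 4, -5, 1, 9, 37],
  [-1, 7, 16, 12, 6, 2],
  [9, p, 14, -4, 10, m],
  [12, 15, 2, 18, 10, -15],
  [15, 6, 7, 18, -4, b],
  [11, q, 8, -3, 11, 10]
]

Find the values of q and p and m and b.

q = 5, p = 5, m = 8, b = 0

Row 5 has 15 + 6 + 7 + 18 − 4 = 42; the blank must be 42 − 42 = 0.
Column 6 has 37 + 2 − 15 + 0 + 10 = 34; the blank must be 42 − 34 = 8.
Row 3 has 9 + 14 − 4 + 10 + 8 = 37; the blank must be 42 − 37 = 5.
Row 6 has 11 + 8 − 3 + 11 + 10 = 37; the blank must be 42 − 37 = 5.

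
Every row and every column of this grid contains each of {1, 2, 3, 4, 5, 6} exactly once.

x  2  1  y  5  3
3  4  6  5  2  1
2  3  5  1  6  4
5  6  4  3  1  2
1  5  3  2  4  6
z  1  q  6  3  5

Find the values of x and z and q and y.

For row 1, column 4: column 4 already has {1, 2, 3, 5, 6}; that leaves 4.
For row 1, column 1: row 1 already has {1, 2, 3, 4, 5}; that leaves 6.
At (row 6, col 1): column 1 already has {1, 2, 3, 5, 6}, so the value is 4.
At (row 6, col 3): row 6 already has {1, 3, 4, 5, 6}, so the value is 2.

x = 6, z = 4, q = 2, y = 4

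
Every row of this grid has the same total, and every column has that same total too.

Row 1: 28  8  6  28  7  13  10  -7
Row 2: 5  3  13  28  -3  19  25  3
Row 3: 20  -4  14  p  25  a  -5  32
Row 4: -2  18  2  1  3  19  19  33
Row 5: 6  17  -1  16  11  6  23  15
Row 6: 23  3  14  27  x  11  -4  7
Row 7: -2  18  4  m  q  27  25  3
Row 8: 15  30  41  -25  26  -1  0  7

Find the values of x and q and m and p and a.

Rows 1 and 2 both sum to 93, so that's the common total.
Row 6 has 23 + 3 + 14 + 27 + 11 − 4 + 7 = 81; the blank must be 93 − 81 = 12.
Column 5 has 7 − 3 + 25 + 3 + 11 + 12 + 26 = 81; the blank must be 93 − 81 = 12.
Column 6 has 13 + 19 + 19 + 6 + 11 + 27 − 1 = 94; the blank must be 93 − 94 = -1.
Row 3 has 20 − 4 + 14 + 25 − 1 − 5 + 32 = 81; the blank must be 93 − 81 = 12.
Row 7 has -2 + 18 + 4 + 12 + 27 + 25 + 3 = 87; the blank must be 93 − 87 = 6.

x = 12, q = 12, m = 6, p = 12, a = -1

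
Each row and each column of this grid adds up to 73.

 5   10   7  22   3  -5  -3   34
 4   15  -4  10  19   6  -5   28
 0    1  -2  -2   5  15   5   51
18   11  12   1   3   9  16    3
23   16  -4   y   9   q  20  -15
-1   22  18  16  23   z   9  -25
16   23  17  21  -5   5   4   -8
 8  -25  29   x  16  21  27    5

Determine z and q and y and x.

Row 6: -1 + 22 + 18 + 16 + 23 + 9 − 25 = 62, so its missing entry is 73 − 62 = 11.
Column 6: -5 + 6 + 15 + 9 + 11 + 5 + 21 = 62, so its missing entry is 73 − 62 = 11.
Row 8: 8 − 25 + 29 + 16 + 21 + 27 + 5 = 81, so its missing entry is 73 − 81 = -8.
Row 5: 23 + 16 − 4 + 9 + 11 + 20 − 15 = 60, so its missing entry is 73 − 60 = 13.

z = 11, q = 11, y = 13, x = -8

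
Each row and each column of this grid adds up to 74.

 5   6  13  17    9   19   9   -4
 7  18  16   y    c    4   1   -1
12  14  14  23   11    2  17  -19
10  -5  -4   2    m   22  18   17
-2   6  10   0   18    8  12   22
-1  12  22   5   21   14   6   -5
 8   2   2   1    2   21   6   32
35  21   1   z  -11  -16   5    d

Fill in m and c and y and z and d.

m = 14, c = 10, y = 19, z = 7, d = 32

Column 8: -4 − 1 − 19 + 17 + 22 − 5 + 32 = 42, so its missing entry is 74 − 42 = 32.
Row 4: 10 − 5 − 4 + 2 + 22 + 18 + 17 = 60, so its missing entry is 74 − 60 = 14.
Column 5: 9 + 11 + 14 + 18 + 21 + 2 − 11 = 64, so its missing entry is 74 − 64 = 10.
Row 8: 35 + 21 + 1 − 11 − 16 + 5 + 32 = 67, so its missing entry is 74 − 67 = 7.
Row 2: 7 + 18 + 16 + 10 + 4 + 1 − 1 = 55, so its missing entry is 74 − 55 = 19.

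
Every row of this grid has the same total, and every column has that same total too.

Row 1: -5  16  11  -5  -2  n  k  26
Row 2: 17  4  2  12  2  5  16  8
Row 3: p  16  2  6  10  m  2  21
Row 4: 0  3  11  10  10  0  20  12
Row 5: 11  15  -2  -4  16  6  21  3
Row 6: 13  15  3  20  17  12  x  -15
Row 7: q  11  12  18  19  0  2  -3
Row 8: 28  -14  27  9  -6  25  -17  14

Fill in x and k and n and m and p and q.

x = 1, k = 21, n = 4, m = 14, p = -5, q = 7

Rows 2 and 4 both sum to 66, so that's the common total.
Row 6 has 13 + 15 + 3 + 20 + 17 + 12 − 15 = 65; the blank must be 66 − 65 = 1.
Column 7 has 16 + 2 + 20 + 21 + 1 + 2 − 17 = 45; the blank must be 66 − 45 = 21.
Row 1 has -5 + 16 + 11 − 5 − 2 + 21 + 26 = 62; the blank must be 66 − 62 = 4.
Row 7 has 11 + 12 + 18 + 19 + 0 + 2 − 3 = 59; the blank must be 66 − 59 = 7.
Column 1 has -5 + 17 + 0 + 11 + 13 + 7 + 28 = 71; the blank must be 66 − 71 = -5.
Row 3 has -5 + 16 + 2 + 6 + 10 + 2 + 21 = 52; the blank must be 66 − 52 = 14.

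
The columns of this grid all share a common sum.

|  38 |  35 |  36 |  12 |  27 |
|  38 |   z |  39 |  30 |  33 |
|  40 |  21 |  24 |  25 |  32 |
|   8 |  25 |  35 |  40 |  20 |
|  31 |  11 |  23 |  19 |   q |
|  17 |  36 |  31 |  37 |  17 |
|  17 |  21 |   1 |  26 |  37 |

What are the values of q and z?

Column 3 sums to 189 and so does column 4; that's the common total.
In column 5 the known cells total 166, leaving 189 − 166 = 23.
In column 2 the known cells total 149, leaving 189 − 149 = 40.

q = 23, z = 40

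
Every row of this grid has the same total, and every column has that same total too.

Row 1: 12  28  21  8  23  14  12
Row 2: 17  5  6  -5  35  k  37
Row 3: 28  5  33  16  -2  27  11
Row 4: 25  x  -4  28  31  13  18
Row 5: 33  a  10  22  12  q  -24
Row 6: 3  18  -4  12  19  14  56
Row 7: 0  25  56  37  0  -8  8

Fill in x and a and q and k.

x = 7, a = 30, q = 35, k = 23

Rows 1 and 3 both sum to 118, so that's the common total.
Row 4 has 25 − 4 + 28 + 31 + 13 + 18 = 111; the blank must be 118 − 111 = 7.
Column 2 has 28 + 5 + 5 + 7 + 18 + 25 = 88; the blank must be 118 − 88 = 30.
Row 5 has 33 + 30 + 10 + 22 + 12 − 24 = 83; the blank must be 118 − 83 = 35.
Row 2 has 17 + 5 + 6 − 5 + 35 + 37 = 95; the blank must be 118 − 95 = 23.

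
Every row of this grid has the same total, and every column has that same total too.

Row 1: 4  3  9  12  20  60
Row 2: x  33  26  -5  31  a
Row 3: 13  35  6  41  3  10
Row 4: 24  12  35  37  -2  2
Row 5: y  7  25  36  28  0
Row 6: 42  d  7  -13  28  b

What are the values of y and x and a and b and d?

y = 12, x = 13, a = 10, b = 26, d = 18

Rows 1 and 3 both sum to 108, so that's the common total.
Row 5: 7 + 25 + 36 + 28 + 0 = 96, so its missing entry is 108 − 96 = 12.
Column 2: 3 + 33 + 35 + 12 + 7 = 90, so its missing entry is 108 − 90 = 18.
Row 6: 42 + 18 + 7 − 13 + 28 = 82, so its missing entry is 108 − 82 = 26.
Column 6: 60 + 10 + 2 + 0 + 26 = 98, so its missing entry is 108 − 98 = 10.
Row 2: 33 + 26 − 5 + 31 + 10 = 95, so its missing entry is 108 − 95 = 13.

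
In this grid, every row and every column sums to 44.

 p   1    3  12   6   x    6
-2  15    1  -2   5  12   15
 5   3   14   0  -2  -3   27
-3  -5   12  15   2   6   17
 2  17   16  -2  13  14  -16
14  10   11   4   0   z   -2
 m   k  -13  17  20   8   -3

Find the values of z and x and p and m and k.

The known cells in row 6 total 37, leaving 44 − 37 = 7 for the blank.
The known cells in column 2 total 41, leaving 44 − 41 = 3 for the blank.
The known cells in column 6 total 44, leaving 44 − 44 = 0 for the blank.
The known cells in row 1 total 28, leaving 44 − 28 = 16 for the blank.
The known cells in row 7 total 32, leaving 44 − 32 = 12 for the blank.

z = 7, x = 0, p = 16, m = 12, k = 3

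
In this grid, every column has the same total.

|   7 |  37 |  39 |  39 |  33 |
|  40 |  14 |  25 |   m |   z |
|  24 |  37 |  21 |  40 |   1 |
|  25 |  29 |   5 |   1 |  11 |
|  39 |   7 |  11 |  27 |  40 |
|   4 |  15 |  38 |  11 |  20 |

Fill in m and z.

m = 21, z = 34

Columns 2 and 3 both add up to 139, so every column sums to 139.
Column 4: 39 + 40 + 1 + 27 + 11 = 118, so the missing entry is 139 − 118 = 21.
Column 5: 33 + 1 + 11 + 40 + 20 = 105, so the missing entry is 139 − 105 = 34.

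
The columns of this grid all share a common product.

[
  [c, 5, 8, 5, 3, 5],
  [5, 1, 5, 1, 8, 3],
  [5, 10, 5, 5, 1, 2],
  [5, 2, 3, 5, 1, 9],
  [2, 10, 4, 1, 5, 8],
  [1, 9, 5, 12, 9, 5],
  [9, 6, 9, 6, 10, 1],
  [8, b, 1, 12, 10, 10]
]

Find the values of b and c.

Columns 3 and 6 each multiply to 108000, so every column has product 108000.
Column 2: 5×1×10×2×10×9×6 = 54000, so the missing entry is 108000 ÷ 54000 = 2.
Column 1: 5×5×5×2×1×9×8 = 18000, so the missing entry is 108000 ÷ 18000 = 6.

b = 2, c = 6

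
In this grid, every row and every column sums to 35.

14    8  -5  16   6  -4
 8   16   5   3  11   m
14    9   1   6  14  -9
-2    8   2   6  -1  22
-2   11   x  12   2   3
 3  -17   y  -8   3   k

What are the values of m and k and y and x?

m = -8, k = 31, y = 23, x = 9

Row 5 has -2 + 11 + 12 + 2 + 3 = 26; the blank must be 35 − 26 = 9.
Column 3 has -5 + 5 + 1 + 2 + 9 = 12; the blank must be 35 − 12 = 23.
Row 6 has 3 − 17 + 23 − 8 + 3 = 4; the blank must be 35 − 4 = 31.
Row 2 has 8 + 16 + 5 + 3 + 11 = 43; the blank must be 35 − 43 = -8.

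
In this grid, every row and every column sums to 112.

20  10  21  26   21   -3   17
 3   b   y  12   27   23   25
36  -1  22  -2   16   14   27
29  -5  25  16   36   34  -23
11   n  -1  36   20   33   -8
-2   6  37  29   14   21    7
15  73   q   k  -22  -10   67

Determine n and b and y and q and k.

n = 21, b = 8, y = 14, q = -6, k = -5

Column 4: 26 + 12 − 2 + 16 + 36 + 29 = 117, so its missing entry is 112 − 117 = -5.
Row 7: 15 + 73 − 5 − 22 − 10 + 67 = 118, so its missing entry is 112 − 118 = -6.
Column 3: 21 + 22 + 25 − 1 + 37 − 6 = 98, so its missing entry is 112 − 98 = 14.
Row 2: 3 + 14 + 12 + 27 + 23 + 25 = 104, so its missing entry is 112 − 104 = 8.
Row 5: 11 − 1 + 36 + 20 + 33 − 8 = 91, so its missing entry is 112 − 91 = 21.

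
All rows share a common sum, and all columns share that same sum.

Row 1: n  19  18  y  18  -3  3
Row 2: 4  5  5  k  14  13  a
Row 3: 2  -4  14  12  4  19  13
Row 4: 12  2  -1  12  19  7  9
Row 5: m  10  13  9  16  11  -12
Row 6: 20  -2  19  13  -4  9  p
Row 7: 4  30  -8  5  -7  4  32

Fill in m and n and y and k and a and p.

m = 13, n = 5, y = 0, k = 9, a = 10, p = 5

Rows 3 and 4 both sum to 60, so that's the common total.
Row 5 has 10 + 13 + 9 + 16 + 11 − 12 = 47; the blank must be 60 − 47 = 13.
Column 1 has 4 + 2 + 12 + 13 + 20 + 4 = 55; the blank must be 60 − 55 = 5.
Row 1 has 5 + 19 + 18 + 18 − 3 + 3 = 60; the blank must be 60 − 60 = 0.
Row 6 has 20 − 2 + 19 + 13 − 4 + 9 = 55; the blank must be 60 − 55 = 5.
Column 7 has 3 + 13 + 9 − 12 + 5 + 32 = 50; the blank must be 60 − 50 = 10.
Row 2 has 4 + 5 + 5 + 14 + 13 + 10 = 51; the blank must be 60 − 51 = 9.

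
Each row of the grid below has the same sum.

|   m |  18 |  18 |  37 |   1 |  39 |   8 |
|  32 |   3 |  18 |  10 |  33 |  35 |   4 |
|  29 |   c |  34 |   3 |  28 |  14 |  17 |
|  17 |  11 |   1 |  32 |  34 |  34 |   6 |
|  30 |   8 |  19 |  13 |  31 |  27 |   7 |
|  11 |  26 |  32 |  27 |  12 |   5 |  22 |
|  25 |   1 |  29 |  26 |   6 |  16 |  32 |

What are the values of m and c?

m = 14, c = 10

The complete rows each total 135.
Row 1 is missing 135 − 121 = 14 (since 18 + 18 + 37 + 1 + 39 + 8 = 121).
Row 3 is missing 135 − 125 = 10 (since 29 + 34 + 3 + 28 + 14 + 17 = 125).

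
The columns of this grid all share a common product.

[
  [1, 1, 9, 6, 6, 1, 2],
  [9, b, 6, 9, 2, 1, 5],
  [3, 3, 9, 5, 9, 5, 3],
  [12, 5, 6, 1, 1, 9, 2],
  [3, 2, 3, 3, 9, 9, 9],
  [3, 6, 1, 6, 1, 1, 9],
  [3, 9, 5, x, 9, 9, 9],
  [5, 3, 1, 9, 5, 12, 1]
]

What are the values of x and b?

x = 1, b = 9

Columns 6 and 7 each multiply to 43740, so every column has product 43740.
Column 4: 6×9×5×1×3×6×9 = 43740, so the missing entry is 43740 ÷ 43740 = 1.
Column 2: 1×3×5×2×6×9×3 = 4860, so the missing entry is 43740 ÷ 4860 = 9.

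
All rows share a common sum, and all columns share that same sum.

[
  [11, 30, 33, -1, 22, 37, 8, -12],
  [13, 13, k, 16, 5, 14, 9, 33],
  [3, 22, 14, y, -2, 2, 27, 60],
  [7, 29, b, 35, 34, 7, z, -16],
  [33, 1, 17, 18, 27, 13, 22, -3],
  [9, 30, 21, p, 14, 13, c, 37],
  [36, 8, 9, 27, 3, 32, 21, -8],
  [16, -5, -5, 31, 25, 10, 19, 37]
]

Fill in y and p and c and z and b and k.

Rows 1 and 5 both sum to 128, so that's the common total.
Row 2: 13 + 13 + 16 + 5 + 14 + 9 + 33 = 103, so its missing entry is 128 − 103 = 25.
Row 3: 3 + 22 + 14 − 2 + 2 + 27 + 60 = 126, so its missing entry is 128 − 126 = 2.
Column 4: -1 + 16 + 2 + 35 + 18 + 27 + 31 = 128, so its missing entry is 128 − 128 = 0.
Row 6: 9 + 30 + 21 + 0 + 14 + 13 + 37 = 124, so its missing entry is 128 − 124 = 4.
Column 7: 8 + 9 + 27 + 22 + 4 + 21 + 19 = 110, so its missing entry is 128 − 110 = 18.
Row 4: 7 + 29 + 35 + 34 + 7 + 18 − 16 = 114, so its missing entry is 128 − 114 = 14.

y = 2, p = 0, c = 4, z = 18, b = 14, k = 25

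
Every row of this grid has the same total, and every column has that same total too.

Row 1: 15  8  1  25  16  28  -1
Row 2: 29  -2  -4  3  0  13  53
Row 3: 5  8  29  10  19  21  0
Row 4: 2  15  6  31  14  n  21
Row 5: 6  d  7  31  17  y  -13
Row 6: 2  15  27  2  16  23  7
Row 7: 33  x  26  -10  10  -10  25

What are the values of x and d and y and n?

Rows 1 and 2 both sum to 92, so that's the common total.
Row 7: 33 + 26 − 10 + 10 − 10 + 25 = 74, so its missing entry is 92 − 74 = 18.
Column 2: 8 − 2 + 8 + 15 + 15 + 18 = 62, so its missing entry is 92 − 62 = 30.
Row 5: 6 + 30 + 7 + 31 + 17 − 13 = 78, so its missing entry is 92 − 78 = 14.
Row 4: 2 + 15 + 6 + 31 + 14 + 21 = 89, so its missing entry is 92 − 89 = 3.

x = 18, d = 30, y = 14, n = 3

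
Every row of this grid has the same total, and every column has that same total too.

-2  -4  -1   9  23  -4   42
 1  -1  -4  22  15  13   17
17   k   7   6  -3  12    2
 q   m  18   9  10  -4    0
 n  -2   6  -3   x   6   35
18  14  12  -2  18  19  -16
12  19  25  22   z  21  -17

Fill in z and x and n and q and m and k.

z = -19, x = 19, n = 2, q = 15, m = 15, k = 22

Rows 1 and 2 both sum to 63, so that's the common total.
Row 3 has 17 + 7 + 6 − 3 + 12 + 2 = 41; the blank must be 63 − 41 = 22.
Column 2 has -4 − 1 + 22 − 2 + 14 + 19 = 48; the blank must be 63 − 48 = 15.
Row 7 has 12 + 19 + 25 + 22 + 21 − 17 = 82; the blank must be 63 − 82 = -19.
Column 5 has 23 + 15 − 3 + 10 + 18 − 19 = 44; the blank must be 63 − 44 = 19.
Row 5 has -2 + 6 − 3 + 19 + 6 + 35 = 61; the blank must be 63 − 61 = 2.
Row 4 has 15 + 18 + 9 + 10 − 4 + 0 = 48; the blank must be 63 − 48 = 15.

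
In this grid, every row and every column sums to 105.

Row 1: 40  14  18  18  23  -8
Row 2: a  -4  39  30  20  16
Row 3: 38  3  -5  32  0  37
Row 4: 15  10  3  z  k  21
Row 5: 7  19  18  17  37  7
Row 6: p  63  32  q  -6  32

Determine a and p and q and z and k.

The known cells in column 5 total 74, leaving 105 − 74 = 31 for the blank.
The known cells in row 4 total 80, leaving 105 − 80 = 25 for the blank.
The known cells in column 4 total 122, leaving 105 − 122 = -17 for the blank.
The known cells in row 6 total 104, leaving 105 − 104 = 1 for the blank.
The known cells in row 2 total 101, leaving 105 − 101 = 4 for the blank.

a = 4, p = 1, q = -17, z = 25, k = 31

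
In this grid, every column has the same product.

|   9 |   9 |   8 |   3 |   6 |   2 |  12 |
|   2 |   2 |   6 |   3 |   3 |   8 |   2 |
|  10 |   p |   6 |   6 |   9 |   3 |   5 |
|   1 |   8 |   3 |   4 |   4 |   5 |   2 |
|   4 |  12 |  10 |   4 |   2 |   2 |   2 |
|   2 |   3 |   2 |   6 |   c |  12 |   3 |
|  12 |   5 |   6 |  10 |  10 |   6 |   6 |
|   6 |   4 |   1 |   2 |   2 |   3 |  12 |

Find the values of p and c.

p = 1, c = 4

Columns 1 and 7 each multiply to 103680, so every column has product 103680.
Column 2: 9×2×8×12×3×5×4 = 103680, so the missing entry is 103680 ÷ 103680 = 1.
Column 5: 6×3×9×4×2×10×2 = 25920, so the missing entry is 103680 ÷ 25920 = 4.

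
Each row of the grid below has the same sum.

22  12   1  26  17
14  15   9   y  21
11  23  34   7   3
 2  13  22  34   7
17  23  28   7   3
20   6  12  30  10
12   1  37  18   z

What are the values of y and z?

y = 19, z = 10

Rows 4 and 6 both add up to 78, so every row sums to 78.
Row 2: 14 + 15 + 9 + 21 = 59, so the missing entry is 78 − 59 = 19.
Row 7: 12 + 1 + 37 + 18 = 68, so the missing entry is 78 − 68 = 10.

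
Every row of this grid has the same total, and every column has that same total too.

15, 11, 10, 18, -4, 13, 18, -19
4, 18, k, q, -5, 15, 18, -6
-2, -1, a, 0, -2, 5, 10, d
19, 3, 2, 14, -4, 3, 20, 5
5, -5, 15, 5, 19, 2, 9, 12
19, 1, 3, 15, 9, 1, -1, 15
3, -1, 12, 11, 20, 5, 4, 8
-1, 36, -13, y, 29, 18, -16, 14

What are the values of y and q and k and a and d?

y = -5, q = 4, k = 14, a = 19, d = 33

Rows 1 and 4 both sum to 62, so that's the common total.
Column 8 has -19 − 6 + 5 + 12 + 15 + 8 + 14 = 29; the blank must be 62 − 29 = 33.
Row 8 has -1 + 36 − 13 + 29 + 18 − 16 + 14 = 67; the blank must be 62 − 67 = -5.
Row 3 has -2 − 1 + 0 − 2 + 5 + 10 + 33 = 43; the blank must be 62 − 43 = 19.
Column 3 has 10 + 19 + 2 + 15 + 3 + 12 − 13 = 48; the blank must be 62 − 48 = 14.
Row 2 has 4 + 18 + 14 − 5 + 15 + 18 − 6 = 58; the blank must be 62 − 58 = 4.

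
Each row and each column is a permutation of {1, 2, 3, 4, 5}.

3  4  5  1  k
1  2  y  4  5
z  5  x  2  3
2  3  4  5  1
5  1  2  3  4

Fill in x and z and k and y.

x = 1, z = 4, k = 2, y = 3

For row 2, column 3: row 2 already has {1, 2, 4, 5}; that leaves 3.
Cell (3,1): column 1 already has {1, 2, 3, 5} → 4.
At (row 1, col 5): row 1 already has {1, 3, 4, 5}, so the value is 2.
At (row 3, col 3): row 3 already has {2, 3, 4, 5}, so the value is 1.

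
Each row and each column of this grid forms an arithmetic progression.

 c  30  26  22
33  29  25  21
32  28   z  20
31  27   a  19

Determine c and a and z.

c = 34, a = 23, z = 24

Along each row the entries change by -4 per step; down each column they change by -1.
Row 1: from 30 at column 2, stepping by -4 to column 1 gives 34.
Row 4: from 31 at column 1, stepping by -4 to column 3 gives 23.
Row 3: from 32 at column 1, stepping by -4 to column 3 gives 24.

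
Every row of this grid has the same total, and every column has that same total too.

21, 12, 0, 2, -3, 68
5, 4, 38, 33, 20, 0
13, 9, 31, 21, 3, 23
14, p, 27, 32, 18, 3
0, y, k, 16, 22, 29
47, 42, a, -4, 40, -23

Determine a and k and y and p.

a = -2, k = 6, y = 27, p = 6

Rows 1 and 2 both sum to 100, so that's the common total.
The known cells in row 4 total 94, leaving 100 − 94 = 6 for the blank.
The known cells in column 2 total 73, leaving 100 − 73 = 27 for the blank.
The known cells in row 5 total 94, leaving 100 − 94 = 6 for the blank.
The known cells in row 6 total 102, leaving 100 − 102 = -2 for the blank.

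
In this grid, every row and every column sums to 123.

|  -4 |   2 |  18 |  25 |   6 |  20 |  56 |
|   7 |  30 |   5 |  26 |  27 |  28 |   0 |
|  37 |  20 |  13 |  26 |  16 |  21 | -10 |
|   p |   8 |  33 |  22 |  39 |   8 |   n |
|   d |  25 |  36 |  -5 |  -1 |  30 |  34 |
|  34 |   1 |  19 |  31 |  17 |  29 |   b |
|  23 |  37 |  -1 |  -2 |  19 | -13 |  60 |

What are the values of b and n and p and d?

b = -8, n = -9, p = 22, d = 4

The known cells in row 5 total 119, leaving 123 − 119 = 4 for the blank.
The known cells in row 6 total 131, leaving 123 − 131 = -8 for the blank.
The known cells in column 1 total 101, leaving 123 − 101 = 22 for the blank.
The known cells in row 4 total 132, leaving 123 − 132 = -9 for the blank.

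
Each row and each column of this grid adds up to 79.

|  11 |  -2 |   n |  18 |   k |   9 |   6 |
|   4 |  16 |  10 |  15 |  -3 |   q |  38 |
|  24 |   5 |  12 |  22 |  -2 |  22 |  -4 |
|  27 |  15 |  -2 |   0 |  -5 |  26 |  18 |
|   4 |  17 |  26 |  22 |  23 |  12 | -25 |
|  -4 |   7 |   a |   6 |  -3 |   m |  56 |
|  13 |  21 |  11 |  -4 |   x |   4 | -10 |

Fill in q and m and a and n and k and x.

Row 2: 4 + 16 + 10 + 15 − 3 + 38 = 80, so its missing entry is 79 − 80 = -1.
Column 6: 9 − 1 + 22 + 26 + 12 + 4 = 72, so its missing entry is 79 − 72 = 7.
Row 7: 13 + 21 + 11 − 4 + 4 − 10 = 35, so its missing entry is 79 − 35 = 44.
Column 5: -3 − 2 − 5 + 23 − 3 + 44 = 54, so its missing entry is 79 − 54 = 25.
Row 1: 11 − 2 + 18 + 25 + 9 + 6 = 67, so its missing entry is 79 − 67 = 12.
Row 6: -4 + 7 + 6 − 3 + 7 + 56 = 69, so its missing entry is 79 − 69 = 10.

q = -1, m = 7, a = 10, n = 12, k = 25, x = 44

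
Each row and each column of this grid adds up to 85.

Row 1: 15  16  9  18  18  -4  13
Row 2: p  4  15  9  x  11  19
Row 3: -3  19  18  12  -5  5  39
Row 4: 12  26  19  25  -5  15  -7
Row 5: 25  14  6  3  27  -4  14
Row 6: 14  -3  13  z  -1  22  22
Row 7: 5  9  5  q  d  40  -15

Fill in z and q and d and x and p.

The known cells in column 1 total 68, leaving 85 − 68 = 17 for the blank.
The known cells in row 2 total 75, leaving 85 − 75 = 10 for the blank.
The known cells in column 5 total 44, leaving 85 − 44 = 41 for the blank.
The known cells in row 6 total 67, leaving 85 − 67 = 18 for the blank.
The known cells in row 7 total 85, leaving 85 − 85 = 0 for the blank.

z = 18, q = 0, d = 41, x = 10, p = 17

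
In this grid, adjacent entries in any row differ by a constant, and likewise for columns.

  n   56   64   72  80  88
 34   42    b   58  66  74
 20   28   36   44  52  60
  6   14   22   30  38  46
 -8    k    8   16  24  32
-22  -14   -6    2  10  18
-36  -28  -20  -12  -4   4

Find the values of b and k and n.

Along each row the entries change by 8 per step; down each column they change by -14.
Row 2: from 34 at column 1, stepping by 8 to column 3 gives 50.
Row 5: from -8 at column 1, stepping by 8 to column 2 gives 0.
Row 1: from 56 at column 2, stepping by 8 to column 1 gives 48.

b = 50, k = 0, n = 48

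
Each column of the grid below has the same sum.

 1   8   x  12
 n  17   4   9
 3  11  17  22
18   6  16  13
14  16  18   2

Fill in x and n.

Column 2 sums to 58 and so does column 4; that's the common total.
In column 3 the known cells total 55, leaving 58 − 55 = 3.
In column 1 the known cells total 36, leaving 58 − 36 = 22.

x = 3, n = 22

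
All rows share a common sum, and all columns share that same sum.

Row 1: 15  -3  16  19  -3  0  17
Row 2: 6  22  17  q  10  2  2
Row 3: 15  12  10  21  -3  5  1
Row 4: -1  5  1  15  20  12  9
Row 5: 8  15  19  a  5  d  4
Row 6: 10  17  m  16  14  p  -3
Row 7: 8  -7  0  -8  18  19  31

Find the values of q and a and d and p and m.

Rows 1 and 3 both sum to 61, so that's the common total.
The known cells in row 2 total 59, leaving 61 − 59 = 2 for the blank.
The known cells in column 4 total 65, leaving 61 − 65 = -4 for the blank.
The known cells in row 5 total 47, leaving 61 − 47 = 14 for the blank.
The known cells in column 6 total 52, leaving 61 − 52 = 9 for the blank.
The known cells in row 6 total 63, leaving 61 − 63 = -2 for the blank.

q = 2, a = -4, d = 14, p = 9, m = -2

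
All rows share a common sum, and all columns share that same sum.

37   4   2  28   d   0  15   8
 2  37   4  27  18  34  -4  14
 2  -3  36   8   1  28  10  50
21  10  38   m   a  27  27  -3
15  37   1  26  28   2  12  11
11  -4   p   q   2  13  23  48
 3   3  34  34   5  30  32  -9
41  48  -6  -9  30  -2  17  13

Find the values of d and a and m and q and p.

d = 38, a = 10, m = 2, q = 16, p = 23

Rows 2 and 3 both sum to 132, so that's the common total.
The known cells in row 1 total 94, leaving 132 − 94 = 38 for the blank.
The known cells in column 5 total 122, leaving 132 − 122 = 10 for the blank.
The known cells in row 4 total 130, leaving 132 − 130 = 2 for the blank.
The known cells in column 4 total 116, leaving 132 − 116 = 16 for the blank.
The known cells in row 6 total 109, leaving 132 − 109 = 23 for the blank.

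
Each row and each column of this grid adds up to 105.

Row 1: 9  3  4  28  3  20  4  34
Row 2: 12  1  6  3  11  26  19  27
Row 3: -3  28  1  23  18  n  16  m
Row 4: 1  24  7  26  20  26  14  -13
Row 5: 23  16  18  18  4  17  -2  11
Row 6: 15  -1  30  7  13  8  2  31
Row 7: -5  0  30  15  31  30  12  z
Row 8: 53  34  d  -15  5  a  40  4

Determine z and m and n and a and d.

Row 7 has -5 + 0 + 30 + 15 + 31 + 30 + 12 = 113; the blank must be 105 − 113 = -8.
Column 8 has 34 + 27 − 13 + 11 + 31 − 8 + 4 = 86; the blank must be 105 − 86 = 19.
Column 3 has 4 + 6 + 1 + 7 + 18 + 30 + 30 = 96; the blank must be 105 − 96 = 9.
Row 8 has 53 + 34 + 9 − 15 + 5 + 40 + 4 = 130; the blank must be 105 − 130 = -25.
Row 3 has -3 + 28 + 1 + 23 + 18 + 16 + 19 = 102; the blank must be 105 − 102 = 3.

z = -8, m = 19, n = 3, a = -25, d = 9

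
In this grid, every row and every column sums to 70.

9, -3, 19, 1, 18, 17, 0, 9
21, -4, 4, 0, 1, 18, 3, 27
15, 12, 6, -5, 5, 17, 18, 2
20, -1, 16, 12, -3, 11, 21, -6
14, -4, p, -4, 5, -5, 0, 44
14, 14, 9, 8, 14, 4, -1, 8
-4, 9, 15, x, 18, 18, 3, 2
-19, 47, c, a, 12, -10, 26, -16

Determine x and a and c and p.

x = 9, a = 49, c = -19, p = 20

Row 5: 14 − 4 − 4 + 5 − 5 + 0 + 44 = 50, so its missing entry is 70 − 50 = 20.
Row 7: -4 + 9 + 15 + 18 + 18 + 3 + 2 = 61, so its missing entry is 70 − 61 = 9.
Column 3: 19 + 4 + 6 + 16 + 20 + 9 + 15 = 89, so its missing entry is 70 − 89 = -19.
Row 8: -19 + 47 − 19 + 12 − 10 + 26 − 16 = 21, so its missing entry is 70 − 21 = 49.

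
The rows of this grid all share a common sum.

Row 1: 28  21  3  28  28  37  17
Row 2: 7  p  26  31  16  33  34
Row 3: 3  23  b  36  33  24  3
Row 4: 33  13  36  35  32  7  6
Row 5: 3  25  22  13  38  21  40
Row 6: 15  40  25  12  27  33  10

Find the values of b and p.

b = 40, p = 15

Row 4 sums to 162 and so does row 6; that's the common total.
In row 3 the known cells total 122, leaving 162 − 122 = 40.
In row 2 the known cells total 147, leaving 162 − 147 = 15.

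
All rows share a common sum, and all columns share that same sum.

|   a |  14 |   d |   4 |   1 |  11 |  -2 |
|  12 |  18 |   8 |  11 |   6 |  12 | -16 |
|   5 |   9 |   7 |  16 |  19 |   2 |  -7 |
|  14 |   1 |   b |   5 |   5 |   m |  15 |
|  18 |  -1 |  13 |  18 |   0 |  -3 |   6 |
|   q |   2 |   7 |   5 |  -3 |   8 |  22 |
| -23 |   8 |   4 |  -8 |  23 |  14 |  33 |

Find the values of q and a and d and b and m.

q = 10, a = 15, d = 8, b = 4, m = 7

Rows 2 and 3 both sum to 51, so that's the common total.
Row 6: 2 + 7 + 5 − 3 + 8 + 22 = 41, so its missing entry is 51 − 41 = 10.
Column 1: 12 + 5 + 14 + 18 + 10 − 23 = 36, so its missing entry is 51 − 36 = 15.
Row 1: 15 + 14 + 4 + 1 + 11 − 2 = 43, so its missing entry is 51 − 43 = 8.
Column 3: 8 + 8 + 7 + 13 + 7 + 4 = 47, so its missing entry is 51 − 47 = 4.
Row 4: 14 + 1 + 4 + 5 + 5 + 15 = 44, so its missing entry is 51 − 44 = 7.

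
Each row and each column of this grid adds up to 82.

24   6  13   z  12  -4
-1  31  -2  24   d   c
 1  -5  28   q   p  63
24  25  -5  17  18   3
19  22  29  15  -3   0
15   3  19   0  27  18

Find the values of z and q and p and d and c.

z = 31, q = -5, p = 0, d = 28, c = 2

Column 6: -4 + 63 + 3 + 0 + 18 = 80, so its missing entry is 82 − 80 = 2.
Row 1: 24 + 6 + 13 + 12 − 4 = 51, so its missing entry is 82 − 51 = 31.
Row 2: -1 + 31 − 2 + 24 + 2 = 54, so its missing entry is 82 − 54 = 28.
Column 5: 12 + 28 + 18 − 3 + 27 = 82, so its missing entry is 82 − 82 = 0.
Row 3: 1 − 5 + 28 + 0 + 63 = 87, so its missing entry is 82 − 87 = -5.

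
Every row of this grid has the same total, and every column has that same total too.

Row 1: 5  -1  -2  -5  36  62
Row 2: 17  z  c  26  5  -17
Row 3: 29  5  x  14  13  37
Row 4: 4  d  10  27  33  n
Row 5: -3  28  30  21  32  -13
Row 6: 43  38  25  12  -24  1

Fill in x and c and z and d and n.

x = -3, c = 35, z = 29, d = -4, n = 25

Rows 1 and 5 both sum to 95, so that's the common total.
Row 3 has 29 + 5 + 14 + 13 + 37 = 98; the blank must be 95 − 98 = -3.
Column 3 has -2 − 3 + 10 + 30 + 25 = 60; the blank must be 95 − 60 = 35.
Row 2 has 17 + 35 + 26 + 5 − 17 = 66; the blank must be 95 − 66 = 29.
Column 2 has -1 + 29 + 5 + 28 + 38 = 99; the blank must be 95 − 99 = -4.
Row 4 has 4 − 4 + 10 + 27 + 33 = 70; the blank must be 95 − 70 = 25.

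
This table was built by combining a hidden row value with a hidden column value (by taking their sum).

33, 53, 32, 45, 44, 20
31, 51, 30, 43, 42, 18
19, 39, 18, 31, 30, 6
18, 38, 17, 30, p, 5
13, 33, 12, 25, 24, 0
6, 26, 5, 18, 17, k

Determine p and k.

p = 29, k = -7

The difference between any two rows is the same in every column — this is an addition table with the headers hidden.
Row 4 minus row 1 is 38 − 53 = -15, so its entry in column 5 is 44 + (-15) = 29.
Row 6 minus row 1 is 26 − 53 = -27, so its entry in column 6 is 20 + (-27) = -7.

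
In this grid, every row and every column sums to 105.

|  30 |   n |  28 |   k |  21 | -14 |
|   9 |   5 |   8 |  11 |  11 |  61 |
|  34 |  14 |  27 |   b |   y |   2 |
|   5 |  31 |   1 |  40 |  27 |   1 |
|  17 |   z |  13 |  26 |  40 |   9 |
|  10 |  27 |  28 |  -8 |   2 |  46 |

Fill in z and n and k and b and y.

z = 0, n = 28, k = 12, b = 24, y = 4

Column 5 has 21 + 11 + 27 + 40 + 2 = 101; the blank must be 105 − 101 = 4.
Row 3 has 34 + 14 + 27 + 4 + 2 = 81; the blank must be 105 − 81 = 24.
Column 4 has 11 + 24 + 40 + 26 − 8 = 93; the blank must be 105 − 93 = 12.
Row 1 has 30 + 28 + 12 + 21 − 14 = 77; the blank must be 105 − 77 = 28.
Row 5 has 17 + 13 + 26 + 40 + 9 = 105; the blank must be 105 − 105 = 0.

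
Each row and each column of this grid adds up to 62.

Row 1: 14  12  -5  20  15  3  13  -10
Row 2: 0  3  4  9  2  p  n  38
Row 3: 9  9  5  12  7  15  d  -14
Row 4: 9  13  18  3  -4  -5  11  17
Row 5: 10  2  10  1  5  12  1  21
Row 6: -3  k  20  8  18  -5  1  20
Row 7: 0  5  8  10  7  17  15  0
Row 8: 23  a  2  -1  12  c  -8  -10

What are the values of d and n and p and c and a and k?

Row 6: -3 + 20 + 8 + 18 − 5 + 1 + 20 = 59, so its missing entry is 62 − 59 = 3.
Column 2: 12 + 3 + 9 + 13 + 2 + 3 + 5 = 47, so its missing entry is 62 − 47 = 15.
Row 3: 9 + 9 + 5 + 12 + 7 + 15 − 14 = 43, so its missing entry is 62 − 43 = 19.
Column 7: 13 + 19 + 11 + 1 + 1 + 15 − 8 = 52, so its missing entry is 62 − 52 = 10.
Row 2: 0 + 3 + 4 + 9 + 2 + 10 + 38 = 66, so its missing entry is 62 − 66 = -4.
Row 8: 23 + 15 + 2 − 1 + 12 − 8 − 10 = 33, so its missing entry is 62 − 33 = 29.

d = 19, n = 10, p = -4, c = 29, a = 15, k = 3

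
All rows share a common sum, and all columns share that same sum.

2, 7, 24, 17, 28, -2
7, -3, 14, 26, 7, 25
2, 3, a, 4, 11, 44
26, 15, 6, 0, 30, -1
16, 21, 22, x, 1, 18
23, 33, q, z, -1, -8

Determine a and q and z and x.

a = 12, q = -2, z = 31, x = -2

Rows 1 and 2 both sum to 76, so that's the common total.
Row 5 has 16 + 21 + 22 + 1 + 18 = 78; the blank must be 76 − 78 = -2.
Column 4 has 17 + 26 + 4 + 0 − 2 = 45; the blank must be 76 − 45 = 31.
Row 6 has 23 + 33 + 31 − 1 − 8 = 78; the blank must be 76 − 78 = -2.
Row 3 has 2 + 3 + 4 + 11 + 44 = 64; the blank must be 76 − 64 = 12.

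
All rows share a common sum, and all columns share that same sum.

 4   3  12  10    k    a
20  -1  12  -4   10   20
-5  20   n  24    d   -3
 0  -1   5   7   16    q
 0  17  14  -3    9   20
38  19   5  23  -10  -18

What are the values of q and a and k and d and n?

q = 30, a = 8, k = 20, d = 12, n = 9

Rows 2 and 5 both sum to 57, so that's the common total.
Column 3 has 12 + 12 + 5 + 14 + 5 = 48; the blank must be 57 − 48 = 9.
Row 3 has -5 + 20 + 9 + 24 − 3 = 45; the blank must be 57 − 45 = 12.
Column 5 has 10 + 12 + 16 + 9 − 10 = 37; the blank must be 57 − 37 = 20.
Row 1 has 4 + 3 + 12 + 10 + 20 = 49; the blank must be 57 − 49 = 8.
Row 4 has 0 − 1 + 5 + 7 + 16 = 27; the blank must be 57 − 27 = 30.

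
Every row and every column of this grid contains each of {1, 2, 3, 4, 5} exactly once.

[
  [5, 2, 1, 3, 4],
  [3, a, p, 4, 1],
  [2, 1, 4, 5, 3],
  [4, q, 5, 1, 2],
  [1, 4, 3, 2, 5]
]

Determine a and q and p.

a = 5, q = 3, p = 2

Cell (4,2): row 4 already has {1, 2, 4, 5} → 3.
For row 2, column 2: column 2 already has {1, 2, 3, 4}; that leaves 5.
For row 2, column 3: row 2 already has {1, 3, 4, 5}; that leaves 2.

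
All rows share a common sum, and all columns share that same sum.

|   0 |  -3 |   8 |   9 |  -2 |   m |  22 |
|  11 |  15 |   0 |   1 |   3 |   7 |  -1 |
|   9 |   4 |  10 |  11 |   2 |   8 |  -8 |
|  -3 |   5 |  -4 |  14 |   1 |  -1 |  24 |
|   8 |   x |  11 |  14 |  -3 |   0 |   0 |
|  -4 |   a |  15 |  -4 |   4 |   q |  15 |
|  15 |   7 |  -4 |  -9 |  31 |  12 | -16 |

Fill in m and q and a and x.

m = 2, q = 8, a = 2, x = 6

Rows 2 and 3 both sum to 36, so that's the common total.
The known cells in row 5 total 30, leaving 36 − 30 = 6 for the blank.
The known cells in column 2 total 34, leaving 36 − 34 = 2 for the blank.
The known cells in row 6 total 28, leaving 36 − 28 = 8 for the blank.
The known cells in row 1 total 34, leaving 36 − 34 = 2 for the blank.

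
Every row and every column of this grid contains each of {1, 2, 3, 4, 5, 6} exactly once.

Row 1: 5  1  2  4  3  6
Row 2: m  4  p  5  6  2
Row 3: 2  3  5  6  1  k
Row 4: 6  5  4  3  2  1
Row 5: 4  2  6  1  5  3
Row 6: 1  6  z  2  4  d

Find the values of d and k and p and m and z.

d = 5, k = 4, p = 1, m = 3, z = 3

Cell (2,1): column 1 already has {1, 2, 4, 5, 6} → 3.
For row 2, column 3: row 2 already has {2, 3, 4, 5, 6}; that leaves 1.
At (row 3, col 6): row 3 already has {1, 2, 3, 5, 6}, so the value is 4.
For row 6, column 6: column 6 already has {1, 2, 3, 4, 6}; that leaves 5.
For row 6, column 3: row 6 already has {1, 2, 4, 5, 6}; that leaves 3.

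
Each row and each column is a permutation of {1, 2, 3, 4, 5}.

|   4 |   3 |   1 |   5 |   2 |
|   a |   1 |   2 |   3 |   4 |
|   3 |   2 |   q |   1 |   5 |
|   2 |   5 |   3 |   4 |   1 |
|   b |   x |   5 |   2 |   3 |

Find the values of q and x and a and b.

At (row 2, col 1): row 2 already has {1, 2, 3, 4}, so the value is 5.
Cell (5,1): column 1 already has {2, 3, 4, 5} → 1.
At (row 5, col 2): row 5 already has {1, 2, 3, 5}, so the value is 4.
Cell (3,3): row 3 already has {1, 2, 3, 5} → 4.

q = 4, x = 4, a = 5, b = 1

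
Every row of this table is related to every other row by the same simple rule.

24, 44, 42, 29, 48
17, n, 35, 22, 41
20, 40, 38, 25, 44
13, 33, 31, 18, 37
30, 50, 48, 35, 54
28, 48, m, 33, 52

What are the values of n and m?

n = 37, m = 46

The difference between any two rows is the same in every column — this is an addition table with the headers hidden.
Row 2 minus row 1 is 22 − 29 = -7, so its entry in column 2 is 44 + (-7) = 37.
Row 6 minus row 1 is 33 − 29 = 4, so its entry in column 3 is 42 + 4 = 46.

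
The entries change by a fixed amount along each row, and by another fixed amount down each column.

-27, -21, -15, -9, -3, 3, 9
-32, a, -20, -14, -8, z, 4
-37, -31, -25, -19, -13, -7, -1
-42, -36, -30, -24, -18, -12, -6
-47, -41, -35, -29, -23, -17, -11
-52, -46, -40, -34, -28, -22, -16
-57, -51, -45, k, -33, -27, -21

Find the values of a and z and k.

Along each row the entries change by 6 per step; down each column they change by -5.
Row 2: from -32 at column 1, stepping by 6 to column 2 gives -26.
Row 2: from -32 at column 1, stepping by 6 to column 6 gives -2.
Row 7: from -57 at column 1, stepping by 6 to column 4 gives -39.

a = -26, z = -2, k = -39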